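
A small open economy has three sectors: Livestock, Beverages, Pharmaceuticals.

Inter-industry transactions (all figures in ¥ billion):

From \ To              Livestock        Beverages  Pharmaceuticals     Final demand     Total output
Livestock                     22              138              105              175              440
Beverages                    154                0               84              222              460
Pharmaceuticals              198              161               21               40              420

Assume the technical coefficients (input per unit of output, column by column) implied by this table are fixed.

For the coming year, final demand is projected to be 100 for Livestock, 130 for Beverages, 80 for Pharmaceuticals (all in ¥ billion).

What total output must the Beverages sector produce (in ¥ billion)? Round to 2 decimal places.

x_2 = 295.25

Technical coefficients a_ij = z_ij / X_j:
  a_11 = 22/440 = 0.05, a_21 = 154/440 = 0.35, a_31 = 198/440 = 0.45
  a_12 = 138/460 = 0.30, a_22 = 0/460 = 0.00, a_32 = 161/460 = 0.35
  a_13 = 105/420 = 0.25, a_23 = 84/420 = 0.20, a_33 = 21/420 = 0.05
I − A =
  [   0.95    -0.30    -0.25]
  [  -0.35     1.00    -0.20]
  [  -0.45    -0.35     0.95]
Cofactors of I−A, C_ij = (−1)^(i+j)·(minor ij) (rows/columns in the sector order above):
  C_11 = (1.00)(0.95) − (-0.20)(-0.35) = 0.8800
  C_12 = −[(-0.35)(0.95) − (-0.20)(-0.45)] = 0.4225
  C_13 = (-0.35)(-0.35) − (1.00)(-0.45) = 0.5725
  C_21 = −[(-0.30)(0.95) − (-0.25)(-0.35)] = 0.3725
  C_22 = (0.95)(0.95) − (-0.25)(-0.45) = 0.7900
  C_23 = −[(0.95)(-0.35) − (-0.30)(-0.45)] = 0.4675
  C_31 = (-0.30)(-0.20) − (-0.25)(1.00) = 0.3100
  C_32 = −[(0.95)(-0.20) − (-0.25)(-0.35)] = 0.2775
  C_33 = (0.95)(1.00) − (-0.30)(-0.35) = 0.8450
det(I−A) = Σ_j (I−A)_1j·C_1j = (0.95)(0.8800) + (-0.30)(0.4225) + (-0.25)(0.5725) = 0.566125
adj(I−A) = Cᵀ =
  [ 0.8800   0.3725   0.3100]
  [ 0.4225   0.7900   0.2775]
  [ 0.5725   0.4675   0.8450]
(I − A)⁻¹ = adj(I−A) / det(I−A) ≈
  [   1.5544     0.6580     0.5476]
  [   0.7463     1.3955     0.4902]
  [   1.0113     0.8258     1.4926]
x = (I − A)⁻¹ d = adj(I−A)·d / det(I−A), with det(I−A) = 0.566125:
  x_1 = (0.8800·100 + 0.3725·130 + 0.3100·80) / 0.566125 = 161.225 / 0.566125 ≈ 284.79
  x_2 = (0.4225·100 + 0.7900·130 + 0.2775·80) / 0.566125 = 167.15 / 0.566125 ≈ 295.25
  x_3 = (0.5725·100 + 0.4675·130 + 0.8450·80) / 0.566125 = 185.625 / 0.566125 ≈ 327.89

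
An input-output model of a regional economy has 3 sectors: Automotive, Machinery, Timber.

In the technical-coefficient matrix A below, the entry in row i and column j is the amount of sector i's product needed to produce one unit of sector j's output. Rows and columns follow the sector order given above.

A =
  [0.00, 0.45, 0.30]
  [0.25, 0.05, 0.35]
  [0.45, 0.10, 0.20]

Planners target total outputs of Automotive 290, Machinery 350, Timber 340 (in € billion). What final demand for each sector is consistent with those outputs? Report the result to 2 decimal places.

d_A = 30.50, d_M = 141.00, d_T = 106.50

I − A =
  [   1.00    -0.45    -0.30]
  [  -0.25     0.95    -0.35]
  [  -0.45    -0.10     0.80]
d = (I − A) x:
  d_A = (+1.00)·290 + (-0.45)·350 + (-0.30)·340 = 30.50
  d_M = (-0.25)·290 + (+0.95)·350 + (-0.35)·340 = 141.00
  d_T = (-0.45)·290 + (-0.10)·350 + (+0.80)·340 = 106.50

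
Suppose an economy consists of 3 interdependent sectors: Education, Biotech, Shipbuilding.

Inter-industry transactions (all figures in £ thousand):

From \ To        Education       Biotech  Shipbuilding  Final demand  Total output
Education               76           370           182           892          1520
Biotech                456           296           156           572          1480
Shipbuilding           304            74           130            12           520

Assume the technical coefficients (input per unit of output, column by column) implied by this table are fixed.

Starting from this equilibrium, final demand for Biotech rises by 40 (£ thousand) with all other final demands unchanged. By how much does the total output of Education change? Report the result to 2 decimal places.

Technical coefficients a_ij = z_ij / X_j:
  a_11 = 76/1520 = 0.05, a_21 = 456/1520 = 0.30, a_31 = 304/1520 = 0.20
  a_12 = 370/1480 = 0.25, a_22 = 296/1480 = 0.20, a_32 = 74/1480 = 0.05
  a_13 = 182/520 = 0.35, a_23 = 156/520 = 0.30, a_33 = 130/520 = 0.25
I − A =
  [   0.95    -0.25    -0.35]
  [  -0.30     0.80    -0.30]
  [  -0.20    -0.05     0.75]
Cofactors of I−A, C_ij = (−1)^(i+j)·(minor ij) (rows/columns in the sector order above):
  C_11 = (0.80)(0.75) − (-0.30)(-0.05) = 0.5850
  C_12 = −[(-0.30)(0.75) − (-0.30)(-0.20)] = 0.2850
  C_13 = (-0.30)(-0.05) − (0.80)(-0.20) = 0.1750
  C_21 = −[(-0.25)(0.75) − (-0.35)(-0.05)] = 0.2050
  C_22 = (0.95)(0.75) − (-0.35)(-0.20) = 0.6425
  C_23 = −[(0.95)(-0.05) − (-0.25)(-0.20)] = 0.0975
  C_31 = (-0.25)(-0.30) − (-0.35)(0.80) = 0.3550
  C_32 = −[(0.95)(-0.30) − (-0.35)(-0.30)] = 0.3900
  C_33 = (0.95)(0.80) − (-0.25)(-0.30) = 0.6850
det(I−A) = Σ_j (I−A)_1j·C_1j = (0.95)(0.5850) + (-0.25)(0.2850) + (-0.35)(0.1750) = 0.42325
adj(I−A) = Cᵀ =
  [ 0.5850   0.2050   0.3550]
  [ 0.2850   0.6425   0.3900]
  [ 0.1750   0.0975   0.6850]
(I − A)⁻¹ = adj(I−A) / det(I−A) ≈
  [   1.3822     0.4843     0.8387]
  [   0.6734     1.5180     0.9214]
  [   0.4135     0.2304     1.6184]
Δx = (I − A)⁻¹ Δd with Δd having +40 in the Biotech component and 0 elsewhere.
So Δx_1 = L_12 · (+40), where L_12 = adj(I−A)_12 / det(I−A) = 0.2050 / 0.42325.
Δx_1 = 0.2050 × (+40) / 0.42325 = 8.20 / 0.42325 ≈ 19.37.

Δx_1 = 19.37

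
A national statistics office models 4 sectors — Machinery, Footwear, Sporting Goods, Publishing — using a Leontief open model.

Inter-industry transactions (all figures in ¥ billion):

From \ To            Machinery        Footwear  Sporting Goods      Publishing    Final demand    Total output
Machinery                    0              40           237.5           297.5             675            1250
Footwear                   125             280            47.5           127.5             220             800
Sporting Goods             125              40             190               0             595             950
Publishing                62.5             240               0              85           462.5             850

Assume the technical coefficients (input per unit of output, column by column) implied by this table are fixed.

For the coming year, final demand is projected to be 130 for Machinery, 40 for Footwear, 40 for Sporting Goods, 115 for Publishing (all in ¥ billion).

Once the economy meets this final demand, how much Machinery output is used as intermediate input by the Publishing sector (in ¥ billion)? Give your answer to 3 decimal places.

z_MP = 66.205

Technical coefficients a_ij = z_ij / X_j:
  a_MM = 0/1250 = 0.00, a_FM = 125/1250 = 0.10, a_SM = 125/1250 = 0.10, a_PM = 62.5/1250 = 0.05
  a_MF = 40/800 = 0.05, a_FF = 280/800 = 0.35, a_SF = 40/800 = 0.05, a_PF = 240/800 = 0.30
  a_MS = 237.5/950 = 0.25, a_FS = 47.5/950 = 0.05, a_SS = 190/950 = 0.20, a_PS = 0/950 = 0.00
  a_MP = 297.5/850 = 0.35, a_FP = 127.5/850 = 0.15, a_SP = 0/850 = 0.00, a_PP = 85/850 = 0.10
I − A =
  [   1.00    -0.05    -0.25    -0.35]
  [  -0.10     0.65    -0.05    -0.15]
  [  -0.10    -0.05     0.80     0.00]
  [  -0.05    -0.30     0.00     0.90]
Compute the cofactors C_ij = (−1)^(i+j)·(3×3 minor ij) of I−A; the adjugate is their transpose:
adj(I−A) = Cᵀ =
  [ 0.429750   0.131250   0.142500   0.189000]
  [ 0.082500   0.683500   0.068500   0.146000]
  [ 0.058875   0.059125   0.513250   0.032750]
  [ 0.051375   0.235125   0.030750   0.495750]
det(I−A) = Σ_j (I−A)_1j·C_1j = (1.00)(0.429750) + (-0.05)(0.082500) + (-0.25)(0.058875) + (-0.35)(0.051375) = 0.392925
(I − A)⁻¹ = adj(I−A) / det(I−A) ≈
  [   1.0937     0.3340     0.3627     0.4810]
  [   0.2100     1.7395     0.1743     0.3716]
  [   0.1498     0.1505     1.3062     0.0833]
  [   0.1308     0.5984     0.0783     1.2617]
First solve x = (I − A)⁻¹ d = adj(I−A)·d / det(I−A); in particular x_P = (0.051375·130 + 0.235125·40 + 0.030750·40 + 0.495750·115) / 0.392925 = 74.325 / 0.392925 ≈ 189.15824.
Intermediate flow from M to P: z_MP = a_MP · x_P = 0.35 × 74.325 / 0.392925 = 26.01375 / 0.392925 ≈ 66.205.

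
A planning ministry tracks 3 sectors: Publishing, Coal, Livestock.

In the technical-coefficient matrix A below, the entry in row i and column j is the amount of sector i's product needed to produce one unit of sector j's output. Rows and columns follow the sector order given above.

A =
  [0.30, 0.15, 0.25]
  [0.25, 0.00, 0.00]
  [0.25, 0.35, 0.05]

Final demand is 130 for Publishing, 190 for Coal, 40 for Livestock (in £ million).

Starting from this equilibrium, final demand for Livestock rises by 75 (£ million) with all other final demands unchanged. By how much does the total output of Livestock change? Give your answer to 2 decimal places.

Δx_L = 91.17

I − A =
  [   0.70    -0.15    -0.25]
  [  -0.25     1.00     0.00]
  [  -0.25    -0.35     0.95]
Cofactors of I−A, C_ij = (−1)^(i+j)·(minor ij) (rows/columns in the sector order above):
  C_11 = (1.00)(0.95) − (0.00)(-0.35) = 0.9500
  C_12 = −[(-0.25)(0.95) − (0.00)(-0.25)] = 0.2375
  C_13 = (-0.25)(-0.35) − (1.00)(-0.25) = 0.3375
  C_21 = −[(-0.15)(0.95) − (-0.25)(-0.35)] = 0.2300
  C_22 = (0.70)(0.95) − (-0.25)(-0.25) = 0.6025
  C_23 = −[(0.70)(-0.35) − (-0.15)(-0.25)] = 0.2825
  C_31 = (-0.15)(0.00) − (-0.25)(1.00) = 0.2500
  C_32 = −[(0.70)(0.00) − (-0.25)(-0.25)] = 0.0625
  C_33 = (0.70)(1.00) − (-0.15)(-0.25) = 0.6625
det(I−A) = Σ_j (I−A)_1j·C_1j = (0.70)(0.9500) + (-0.15)(0.2375) + (-0.25)(0.3375) = 0.5450
adj(I−A) = Cᵀ =
  [ 0.9500   0.2300   0.2500]
  [ 0.2375   0.6025   0.0625]
  [ 0.3375   0.2825   0.6625]
(I − A)⁻¹ = adj(I−A) / det(I−A) ≈
  [   1.7431     0.4220     0.4587]
  [   0.4358     1.1055     0.1147]
  [   0.6193     0.5183     1.2156]
Δx = (I − A)⁻¹ Δd with Δd having +75 in the Livestock component and 0 elsewhere.
So Δx_L = L_LL · (+75), where L_LL = adj(I−A)_LL / det(I−A) = 0.6625 / 0.5450.
Δx_L = 0.6625 × (+75) / 0.5450 = 49.6875 / 0.5450 ≈ 91.17.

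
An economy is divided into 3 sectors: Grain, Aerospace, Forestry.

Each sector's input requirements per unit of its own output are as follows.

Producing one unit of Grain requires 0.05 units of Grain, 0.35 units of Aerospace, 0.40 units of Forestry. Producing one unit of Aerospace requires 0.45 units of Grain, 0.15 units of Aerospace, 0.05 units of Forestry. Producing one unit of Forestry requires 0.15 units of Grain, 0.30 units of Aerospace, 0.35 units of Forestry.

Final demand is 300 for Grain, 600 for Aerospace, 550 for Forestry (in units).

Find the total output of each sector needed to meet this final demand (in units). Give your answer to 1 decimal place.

x_G = 1615.4, x_A = 2076.9, x_F = 2000.0

I − A =
  [   0.95    -0.45    -0.15]
  [  -0.35     0.85    -0.30]
  [  -0.40    -0.05     0.65]
Cofactors of I−A, C_ij = (−1)^(i+j)·(minor ij) (rows/columns in the sector order above):
  C_11 = (0.85)(0.65) − (-0.30)(-0.05) = 0.5375
  C_12 = −[(-0.35)(0.65) − (-0.30)(-0.40)] = 0.3475
  C_13 = (-0.35)(-0.05) − (0.85)(-0.40) = 0.3575
  C_21 = −[(-0.45)(0.65) − (-0.15)(-0.05)] = 0.3000
  C_22 = (0.95)(0.65) − (-0.15)(-0.40) = 0.5575
  C_23 = −[(0.95)(-0.05) − (-0.45)(-0.40)] = 0.2275
  C_31 = (-0.45)(-0.30) − (-0.15)(0.85) = 0.2625
  C_32 = −[(0.95)(-0.30) − (-0.15)(-0.35)] = 0.3375
  C_33 = (0.95)(0.85) − (-0.45)(-0.35) = 0.6500
det(I−A) = Σ_j (I−A)_1j·C_1j = (0.95)(0.5375) + (-0.45)(0.3475) + (-0.15)(0.3575) = 0.300625
adj(I−A) = Cᵀ =
  [ 0.5375   0.3000   0.2625]
  [ 0.3475   0.5575   0.3375]
  [ 0.3575   0.2275   0.6500]
(I − A)⁻¹ = adj(I−A) / det(I−A) ≈
  [   1.7879     0.9979     0.8732]
  [   1.1559     1.8545     1.1227]
  [   1.1892     0.7568     2.1622]
x = (I − A)⁻¹ d = adj(I−A)·d / det(I−A), with det(I−A) = 0.300625:
  x_G = (0.5375·300 + 0.3000·600 + 0.2625·550) / 0.300625 = 485.625 / 0.300625 ≈ 1615.4
  x_A = (0.3475·300 + 0.5575·600 + 0.3375·550) / 0.300625 = 624.375 / 0.300625 ≈ 2076.9
  x_F = (0.3575·300 + 0.2275·600 + 0.6500·550) / 0.300625 = 601.25 / 0.300625 = 2000.0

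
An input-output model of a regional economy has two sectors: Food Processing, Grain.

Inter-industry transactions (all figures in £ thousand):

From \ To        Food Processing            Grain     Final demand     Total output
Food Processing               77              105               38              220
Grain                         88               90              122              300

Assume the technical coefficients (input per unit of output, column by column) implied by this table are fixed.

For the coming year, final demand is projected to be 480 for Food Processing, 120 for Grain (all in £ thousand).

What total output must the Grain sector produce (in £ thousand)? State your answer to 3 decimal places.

Technical coefficients a_ij = z_ij / X_j:
  a_FF = 77/220 = 0.35, a_GF = 88/220 = 0.40
  a_FG = 105/300 = 0.35, a_GG = 90/300 = 0.30
I − A =
  [   0.65    -0.35]
  [  -0.40     0.70]
det(I−A) = (0.65)(0.70) − (-0.35)(-0.40) = 0.3150
adj(I−A) = [[0.70, 0.35], [0.40, 0.65]]
(I − A)⁻¹ = adj(I−A) / det(I−A) ≈
  [   2.2222     1.1111]
  [   1.2698     2.0635]
x = (I − A)⁻¹ d = adj(I−A)·d / det(I−A), with det(I−A) = 0.3150:
  x_F = (0.70·480 + 0.35·120) / 0.3150 = 378.00 / 0.3150 = 1200.000
  x_G = (0.40·480 + 0.65·120) / 0.3150 = 270.00 / 0.3150 ≈ 857.143

x_G = 857.143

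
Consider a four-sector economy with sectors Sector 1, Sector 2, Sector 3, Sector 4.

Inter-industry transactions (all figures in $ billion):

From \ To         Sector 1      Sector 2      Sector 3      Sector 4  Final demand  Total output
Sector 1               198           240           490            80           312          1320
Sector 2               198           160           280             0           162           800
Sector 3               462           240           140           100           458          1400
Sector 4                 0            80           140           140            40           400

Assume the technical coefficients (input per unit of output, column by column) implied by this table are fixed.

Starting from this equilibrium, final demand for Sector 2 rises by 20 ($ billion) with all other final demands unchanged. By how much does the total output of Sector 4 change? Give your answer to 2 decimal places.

Technical coefficients a_ij = z_ij / X_j:
  a_11 = 198/1320 = 0.15, a_21 = 198/1320 = 0.15, a_31 = 462/1320 = 0.35, a_41 = 0/1320 = 0.00
  a_12 = 240/800 = 0.30, a_22 = 160/800 = 0.20, a_32 = 240/800 = 0.30, a_42 = 80/800 = 0.10
  a_13 = 490/1400 = 0.35, a_23 = 280/1400 = 0.20, a_33 = 140/1400 = 0.10, a_43 = 140/1400 = 0.10
  a_14 = 80/400 = 0.20, a_24 = 0/400 = 0.00, a_34 = 100/400 = 0.25, a_44 = 140/400 = 0.35
I − A =
  [   0.85    -0.30    -0.35    -0.20]
  [  -0.15     0.80    -0.20     0.00]
  [  -0.35    -0.30     0.90    -0.25]
  [   0.00    -0.10    -0.10     0.65]
Compute the cofactors C_ij = (−1)^(i+j)·(3×3 minor ij) of I−A; the adjugate is their transpose:
adj(I−A) = Cᵀ =
  [ 0.404000   0.269000   0.241000   0.217000]
  [ 0.129500   0.389375   0.147625   0.096625]
  [ 0.215000   0.262250   0.409750   0.223750]
  [ 0.053000   0.100250   0.085750   0.385750]
det(I−A) = Σ_j (I−A)_1j·C_1j = (0.85)(0.404000) + (-0.30)(0.129500) + (-0.35)(0.215000) + (-0.20)(0.053000) = 0.2187
(I − A)⁻¹ = adj(I−A) / det(I−A) ≈
  [   1.8473     1.2300     1.1020     0.9922]
  [   0.5921     1.7804     0.6750     0.4418]
  [   0.9831     1.1991     1.8736     1.0231]
  [   0.2423     0.4584     0.3921     1.7638]
Δx = (I − A)⁻¹ Δd with Δd having +20 in the Sector 2 component and 0 elsewhere.
So Δx_4 = L_42 · (+20), where L_42 = adj(I−A)_42 / det(I−A) = 0.100250 / 0.2187.
Δx_4 = 0.100250 × (+20) / 0.2187 = 2.005 / 0.2187 ≈ 9.17.

Δx_4 = 9.17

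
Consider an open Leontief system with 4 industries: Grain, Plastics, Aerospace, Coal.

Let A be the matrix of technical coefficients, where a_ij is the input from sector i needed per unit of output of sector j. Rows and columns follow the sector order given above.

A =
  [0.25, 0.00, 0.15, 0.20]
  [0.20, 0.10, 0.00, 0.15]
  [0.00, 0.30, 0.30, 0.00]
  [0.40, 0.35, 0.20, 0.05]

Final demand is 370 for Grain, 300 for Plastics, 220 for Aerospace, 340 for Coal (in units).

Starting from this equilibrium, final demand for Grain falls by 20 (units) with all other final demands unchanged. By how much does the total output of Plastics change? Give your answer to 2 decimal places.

Δx_P = -10.27

I − A =
  [   0.75     0.00    -0.15    -0.20]
  [  -0.20     0.90     0.00    -0.15]
  [   0.00    -0.30     0.70     0.00]
  [  -0.40    -0.35    -0.20     0.95]
Compute the cofactors C_ij = (−1)^(i+j)·(3×3 minor ij) of I−A; the adjugate is their transpose:
adj(I−A) = Cᵀ =
  [ 0.552750   0.103750   0.156375   0.132750]
  [ 0.175000   0.442750   0.068000   0.106750]
  [ 0.075000   0.189750   0.515875   0.045750]
  [ 0.313000   0.246750   0.199500   0.463500]
det(I−A) = Σ_j (I−A)_1j·C_1j = (0.75)(0.552750) + (0.00)(0.175000) + (-0.15)(0.075000) + (-0.20)(0.313000) = 0.3407125
(I − A)⁻¹ = adj(I−A) / det(I−A) ≈
  [   1.6223     0.3045     0.4590     0.3896]
  [   0.5136     1.2995     0.1996     0.3133]
  [   0.2201     0.5569     1.5141     0.1343]
  [   0.9187     0.7242     0.5855     1.3604]
Δx = (I − A)⁻¹ Δd with Δd having -20 in the Grain component and 0 elsewhere.
So Δx_P = L_PG · (-20), where L_PG = adj(I−A)_PG / det(I−A) = 0.175000 / 0.3407125.
Δx_P = 0.175000 × (-20) / 0.3407125 = -3.50 / 0.3407125 ≈ -10.27.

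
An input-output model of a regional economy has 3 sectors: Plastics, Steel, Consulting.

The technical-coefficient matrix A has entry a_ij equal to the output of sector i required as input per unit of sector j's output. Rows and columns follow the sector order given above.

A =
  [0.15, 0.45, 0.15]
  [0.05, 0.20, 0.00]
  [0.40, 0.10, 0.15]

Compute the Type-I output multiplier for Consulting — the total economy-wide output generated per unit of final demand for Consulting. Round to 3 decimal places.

m_C = 1.539

I − A =
  [   0.85    -0.45    -0.15]
  [  -0.05     0.80     0.00]
  [  -0.40    -0.10     0.85]
Cofactors of I−A, C_ij = (−1)^(i+j)·(minor ij) (rows/columns in the sector order above):
  C_11 = (0.80)(0.85) − (0.00)(-0.10) = 0.6800
  C_12 = −[(-0.05)(0.85) − (0.00)(-0.40)] = 0.0425
  C_13 = (-0.05)(-0.10) − (0.80)(-0.40) = 0.3250
  C_21 = −[(-0.45)(0.85) − (-0.15)(-0.10)] = 0.3975
  C_22 = (0.85)(0.85) − (-0.15)(-0.40) = 0.6625
  C_23 = −[(0.85)(-0.10) − (-0.45)(-0.40)] = 0.2650
  C_31 = (-0.45)(0.00) − (-0.15)(0.80) = 0.1200
  C_32 = −[(0.85)(0.00) − (-0.15)(-0.05)] = 0.0075
  C_33 = (0.85)(0.80) − (-0.45)(-0.05) = 0.6575
det(I−A) = Σ_j (I−A)_1j·C_1j = (0.85)(0.6800) + (-0.45)(0.0425) + (-0.15)(0.3250) = 0.510125
adj(I−A) = Cᵀ =
  [ 0.6800   0.3975   0.1200]
  [ 0.0425   0.6625   0.0075]
  [ 0.3250   0.2650   0.6575]
(I − A)⁻¹ = adj(I−A) / det(I−A) ≈
  [   1.3330     0.7792     0.2352]
  [   0.0833     1.2987     0.0147]
  [   0.6371     0.5195     1.2889]
The output multiplier for sector j is the column-j sum of the Leontief inverse (I − A)⁻¹ = adj(I−A) / det(I−A).
Column C of adj(I−A): (0.1200, 0.0075, 0.6575); det(I−A) = 0.510125.
m_C = (0.1200 + 0.0075 + 0.6575) / 0.510125 = 0.785 / 0.510125 ≈ 1.539.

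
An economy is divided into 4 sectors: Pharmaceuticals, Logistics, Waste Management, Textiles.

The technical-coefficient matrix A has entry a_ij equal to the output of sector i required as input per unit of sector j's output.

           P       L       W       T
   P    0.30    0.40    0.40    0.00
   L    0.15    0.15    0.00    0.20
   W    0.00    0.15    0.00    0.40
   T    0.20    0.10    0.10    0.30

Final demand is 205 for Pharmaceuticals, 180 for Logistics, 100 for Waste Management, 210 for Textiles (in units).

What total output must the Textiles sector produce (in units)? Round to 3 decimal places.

I − A =
  [   0.70    -0.40    -0.40     0.00]
  [  -0.15     0.85     0.00    -0.20]
  [   0.00    -0.15     1.00    -0.40]
  [  -0.20    -0.10    -0.10     0.70]
Compute the cofactors C_ij = (−1)^(i+j)·(3×3 minor ij) of I−A; the adjugate is their transpose:
adj(I−A) = Cᵀ =
  [ 0.53800   0.32200   0.23800   0.22800]
  [ 0.13900   0.43000   0.07200   0.16400]
  [ 0.09575   0.13350   0.34450   0.23500]
  [ 0.18725   0.17250   0.12750   0.52600]
det(I−A) = Σ_j (I−A)_1j·C_1j = (0.70)(0.53800) + (-0.40)(0.13900) + (-0.40)(0.09575) + (0.00)(0.18725) = 0.2827
(I − A)⁻¹ = adj(I−A) / det(I−A) ≈
  [   1.9031     1.1390     0.8419     0.8065]
  [   0.4917     1.5210     0.2547     0.5801]
  [   0.3387     0.4722     1.2186     0.8313]
  [   0.6624     0.6102     0.4510     1.8606]
x = (I − A)⁻¹ d = adj(I−A)·d / det(I−A), with det(I−A) = 0.2827:
  x_P = (0.53800·205 + 0.32200·180 + 0.23800·100 + 0.22800·210) / 0.2827 = 239.93 / 0.2827 ≈ 848.709
  x_L = (0.13900·205 + 0.43000·180 + 0.07200·100 + 0.16400·210) / 0.2827 = 147.535 / 0.2827 ≈ 521.878
  x_W = (0.09575·205 + 0.13350·180 + 0.34450·100 + 0.23500·210) / 0.2827 = 127.45875 / 0.2827 ≈ 450.862
  x_T = (0.18725·205 + 0.17250·180 + 0.12750·100 + 0.52600·210) / 0.2827 = 192.64625 / 0.2827 ≈ 681.451

x_T = 681.451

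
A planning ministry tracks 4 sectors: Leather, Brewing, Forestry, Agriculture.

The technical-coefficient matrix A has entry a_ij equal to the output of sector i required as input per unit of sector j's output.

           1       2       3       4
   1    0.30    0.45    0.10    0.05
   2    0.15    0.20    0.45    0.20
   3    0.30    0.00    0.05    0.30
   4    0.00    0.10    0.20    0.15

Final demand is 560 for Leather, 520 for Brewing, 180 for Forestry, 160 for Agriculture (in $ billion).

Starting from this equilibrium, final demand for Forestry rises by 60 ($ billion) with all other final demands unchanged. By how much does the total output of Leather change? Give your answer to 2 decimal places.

Δx_1 = 60.47

I − A =
  [   0.70    -0.45    -0.10    -0.05]
  [  -0.15     0.80    -0.45    -0.20]
  [  -0.30     0.00     0.95    -0.30]
  [   0.00    -0.10    -0.20     0.85]
Compute the cofactors C_ij = (−1)^(i+j)·(3×3 minor ij) of I−A; the adjugate is their transpose:
adj(I−A) = Cᵀ =
  [ 0.565500   0.344125   0.266375   0.208250]
  [ 0.238875   0.494750   0.310000   0.239875]
  [ 0.202500   0.137250   0.403875   0.186750]
  [ 0.075750   0.090500   0.131500   0.383125]
det(I−A) = Σ_j (I−A)_1j·C_1j = (0.70)(0.565500) + (-0.45)(0.238875) + (-0.10)(0.202500) + (-0.05)(0.075750) = 0.26431875
(I − A)⁻¹ = adj(I−A) / det(I−A) ≈
  [   2.1395     1.3019     1.0078     0.7879]
  [   0.9037     1.8718     1.1728     0.9075]
  [   0.7661     0.5193     1.5280     0.7065]
  [   0.2866     0.3424     0.4975     1.4495]
Δx = (I − A)⁻¹ Δd with Δd having +60 in the Forestry component and 0 elsewhere.
So Δx_1 = L_13 · (+60), where L_13 = adj(I−A)_13 / det(I−A) = 0.266375 / 0.26431875.
Δx_1 = 0.266375 × (+60) / 0.26431875 = 15.9825 / 0.26431875 ≈ 60.47.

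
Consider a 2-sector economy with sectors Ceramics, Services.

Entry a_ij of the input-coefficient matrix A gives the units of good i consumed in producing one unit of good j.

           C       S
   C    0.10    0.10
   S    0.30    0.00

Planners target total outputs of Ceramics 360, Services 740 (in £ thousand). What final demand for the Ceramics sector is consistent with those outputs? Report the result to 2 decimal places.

I − A =
  [   0.90    -0.10]
  [  -0.30     1.00]
d = (I − A) x:
  d_C = (+0.90)·360 + (-0.10)·740 = 250.00
  d_S = (-0.30)·360 + (+1.00)·740 = 632.00

d_C = 250.00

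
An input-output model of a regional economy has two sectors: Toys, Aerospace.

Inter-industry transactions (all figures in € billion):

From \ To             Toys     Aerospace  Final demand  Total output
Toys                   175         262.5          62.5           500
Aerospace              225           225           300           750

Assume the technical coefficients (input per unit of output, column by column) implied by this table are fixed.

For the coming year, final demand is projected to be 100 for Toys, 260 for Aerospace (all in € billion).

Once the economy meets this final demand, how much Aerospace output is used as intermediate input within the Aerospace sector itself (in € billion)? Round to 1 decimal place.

Technical coefficients a_ij = z_ij / X_j:
  a_11 = 175/500 = 0.35, a_21 = 225/500 = 0.45
  a_12 = 262.5/750 = 0.35, a_22 = 225/750 = 0.30
I − A =
  [   0.65    -0.35]
  [  -0.45     0.70]
det(I−A) = (0.65)(0.70) − (-0.35)(-0.45) = 0.2975
adj(I−A) = [[0.70, 0.35], [0.45, 0.65]]
(I − A)⁻¹ = adj(I−A) / det(I−A) ≈
  [   2.3529     1.1765]
  [   1.5126     2.1849]
First solve x = (I − A)⁻¹ d = adj(I−A)·d / det(I−A); in particular x_2 = (0.45·100 + 0.65·260) / 0.2975 = 214.00 / 0.2975 ≈ 719.328.
Intermediate flow from 2 to 2: z_22 = a_22 · x_2 = 0.30 × 214.00 / 0.2975 = 64.20 / 0.2975 ≈ 215.8.

z_22 = 215.8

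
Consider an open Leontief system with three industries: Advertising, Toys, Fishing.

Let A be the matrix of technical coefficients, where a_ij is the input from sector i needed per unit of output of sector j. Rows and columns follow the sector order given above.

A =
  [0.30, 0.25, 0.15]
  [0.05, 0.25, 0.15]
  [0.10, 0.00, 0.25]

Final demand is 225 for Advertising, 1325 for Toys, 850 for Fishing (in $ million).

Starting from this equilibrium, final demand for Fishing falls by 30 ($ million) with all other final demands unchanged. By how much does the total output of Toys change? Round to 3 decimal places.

I − A =
  [   0.70    -0.25    -0.15]
  [  -0.05     0.75    -0.15]
  [  -0.10     0.00     0.75]
Cofactors of I−A, C_ij = (−1)^(i+j)·(minor ij) (rows/columns in the sector order above):
  C_11 = (0.75)(0.75) − (-0.15)(0.00) = 0.5625
  C_12 = −[(-0.05)(0.75) − (-0.15)(-0.10)] = 0.0525
  C_13 = (-0.05)(0.00) − (0.75)(-0.10) = 0.0750
  C_21 = −[(-0.25)(0.75) − (-0.15)(0.00)] = 0.1875
  C_22 = (0.70)(0.75) − (-0.15)(-0.10) = 0.5100
  C_23 = −[(0.70)(0.00) − (-0.25)(-0.10)] = 0.0250
  C_31 = (-0.25)(-0.15) − (-0.15)(0.75) = 0.1500
  C_32 = −[(0.70)(-0.15) − (-0.15)(-0.05)] = 0.1125
  C_33 = (0.70)(0.75) − (-0.25)(-0.05) = 0.5125
det(I−A) = Σ_j (I−A)_1j·C_1j = (0.70)(0.5625) + (-0.25)(0.0525) + (-0.15)(0.0750) = 0.369375
adj(I−A) = Cᵀ =
  [ 0.5625   0.1875   0.1500]
  [ 0.0525   0.5100   0.1125]
  [ 0.0750   0.0250   0.5125]
(I − A)⁻¹ = adj(I−A) / det(I−A) ≈
  [   1.5228     0.5076     0.4061]
  [   0.1421     1.3807     0.3046]
  [   0.2030     0.0677     1.3875]
Δx = (I − A)⁻¹ Δd with Δd having -30 in the Fishing component and 0 elsewhere.
So Δx_2 = L_23 · (-30), where L_23 = adj(I−A)_23 / det(I−A) = 0.1125 / 0.369375.
Δx_2 = 0.1125 × (-30) / 0.369375 = -3.375 / 0.369375 ≈ -9.137.

Δx_2 = -9.137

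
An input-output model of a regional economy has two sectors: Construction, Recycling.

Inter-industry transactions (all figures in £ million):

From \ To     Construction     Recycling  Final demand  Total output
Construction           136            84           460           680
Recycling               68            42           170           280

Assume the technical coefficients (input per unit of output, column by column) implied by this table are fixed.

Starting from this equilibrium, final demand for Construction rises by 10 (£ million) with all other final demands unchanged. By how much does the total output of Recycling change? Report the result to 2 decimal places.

Δx_R = 1.54

Technical coefficients a_ij = z_ij / X_j:
  a_CC = 136/680 = 0.20, a_RC = 68/680 = 0.10
  a_CR = 84/280 = 0.30, a_RR = 42/280 = 0.15
I − A =
  [   0.80    -0.30]
  [  -0.10     0.85]
det(I−A) = (0.80)(0.85) − (-0.30)(-0.10) = 0.6500
adj(I−A) = [[0.85, 0.30], [0.10, 0.80]]
(I − A)⁻¹ = adj(I−A) / det(I−A) ≈
  [   1.3077     0.4615]
  [   0.1538     1.2308]
Δx = (I − A)⁻¹ Δd with Δd having +10 in the Construction component and 0 elsewhere.
So Δx_R = L_RC · (+10), where L_RC = adj(I−A)_RC / det(I−A) = 0.10 / 0.6500.
Δx_R = 0.10 × (+10) / 0.6500 = 1.00 / 0.6500 ≈ 1.54.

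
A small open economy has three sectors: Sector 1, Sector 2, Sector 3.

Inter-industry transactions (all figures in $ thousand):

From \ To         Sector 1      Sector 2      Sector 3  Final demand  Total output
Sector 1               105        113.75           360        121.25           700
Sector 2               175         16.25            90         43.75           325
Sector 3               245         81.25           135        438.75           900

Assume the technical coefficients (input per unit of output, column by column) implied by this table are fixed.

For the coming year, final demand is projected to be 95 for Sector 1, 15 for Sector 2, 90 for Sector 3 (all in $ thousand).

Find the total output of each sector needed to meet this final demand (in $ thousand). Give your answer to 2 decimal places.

x_1 = 279.79, x_2 = 116.29, x_3 = 255.29

Technical coefficients a_ij = z_ij / X_j:
  a_11 = 105/700 = 0.15, a_21 = 175/700 = 0.25, a_31 = 245/700 = 0.35
  a_12 = 113.75/325 = 0.35, a_22 = 16.25/325 = 0.05, a_32 = 81.25/325 = 0.25
  a_13 = 360/900 = 0.40, a_23 = 90/900 = 0.10, a_33 = 135/900 = 0.15
I − A =
  [   0.85    -0.35    -0.40]
  [  -0.25     0.95    -0.10]
  [  -0.35    -0.25     0.85]
Cofactors of I−A, C_ij = (−1)^(i+j)·(minor ij) (rows/columns in the sector order above):
  C_11 = (0.95)(0.85) − (-0.10)(-0.25) = 0.7825
  C_12 = −[(-0.25)(0.85) − (-0.10)(-0.35)] = 0.2475
  C_13 = (-0.25)(-0.25) − (0.95)(-0.35) = 0.3950
  C_21 = −[(-0.35)(0.85) − (-0.40)(-0.25)] = 0.3975
  C_22 = (0.85)(0.85) − (-0.40)(-0.35) = 0.5825
  C_23 = −[(0.85)(-0.25) − (-0.35)(-0.35)] = 0.3350
  C_31 = (-0.35)(-0.10) − (-0.40)(0.95) = 0.4150
  C_32 = −[(0.85)(-0.10) − (-0.40)(-0.25)] = 0.1850
  C_33 = (0.85)(0.95) − (-0.35)(-0.25) = 0.7200
det(I−A) = Σ_j (I−A)_1j·C_1j = (0.85)(0.7825) + (-0.35)(0.2475) + (-0.40)(0.3950) = 0.4205
adj(I−A) = Cᵀ =
  [ 0.7825   0.3975   0.4150]
  [ 0.2475   0.5825   0.1850]
  [ 0.3950   0.3350   0.7200]
(I − A)⁻¹ = adj(I−A) / det(I−A) ≈
  [   1.8609     0.9453     0.9869]
  [   0.5886     1.3853     0.4400]
  [   0.9394     0.7967     1.7122]
x = (I − A)⁻¹ d = adj(I−A)·d / det(I−A), with det(I−A) = 0.4205:
  x_1 = (0.7825·95 + 0.3975·15 + 0.4150·90) / 0.4205 = 117.65 / 0.4205 ≈ 279.79
  x_2 = (0.2475·95 + 0.5825·15 + 0.1850·90) / 0.4205 = 48.90 / 0.4205 ≈ 116.29
  x_3 = (0.3950·95 + 0.3350·15 + 0.7200·90) / 0.4205 = 107.35 / 0.4205 ≈ 255.29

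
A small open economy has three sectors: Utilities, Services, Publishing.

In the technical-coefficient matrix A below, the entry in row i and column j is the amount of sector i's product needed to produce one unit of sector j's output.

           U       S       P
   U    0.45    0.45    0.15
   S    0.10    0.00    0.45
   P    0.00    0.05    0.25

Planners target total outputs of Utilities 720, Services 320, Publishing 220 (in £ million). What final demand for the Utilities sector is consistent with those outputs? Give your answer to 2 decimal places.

d_U = 219.00

I − A =
  [   0.55    -0.45    -0.15]
  [  -0.10     1.00    -0.45]
  [   0.00    -0.05     0.75]
d = (I − A) x:
  d_U = (+0.55)·720 + (-0.45)·320 + (-0.15)·220 = 219.00
  d_S = (-0.10)·720 + (+1.00)·320 + (-0.45)·220 = 149.00
  d_P = (+0.00)·720 + (-0.05)·320 + (+0.75)·220 = 149.00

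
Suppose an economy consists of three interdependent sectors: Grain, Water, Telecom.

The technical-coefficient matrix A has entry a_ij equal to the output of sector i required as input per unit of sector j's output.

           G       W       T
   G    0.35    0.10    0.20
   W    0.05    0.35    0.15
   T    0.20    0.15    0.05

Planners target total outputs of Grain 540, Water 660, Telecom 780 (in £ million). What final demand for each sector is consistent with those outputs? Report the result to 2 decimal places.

I − A =
  [   0.65    -0.10    -0.20]
  [  -0.05     0.65    -0.15]
  [  -0.20    -0.15     0.95]
d = (I − A) x:
  d_G = (+0.65)·540 + (-0.10)·660 + (-0.20)·780 = 129.00
  d_W = (-0.05)·540 + (+0.65)·660 + (-0.15)·780 = 285.00
  d_T = (-0.20)·540 + (-0.15)·660 + (+0.95)·780 = 534.00

d_G = 129.00, d_W = 285.00, d_T = 534.00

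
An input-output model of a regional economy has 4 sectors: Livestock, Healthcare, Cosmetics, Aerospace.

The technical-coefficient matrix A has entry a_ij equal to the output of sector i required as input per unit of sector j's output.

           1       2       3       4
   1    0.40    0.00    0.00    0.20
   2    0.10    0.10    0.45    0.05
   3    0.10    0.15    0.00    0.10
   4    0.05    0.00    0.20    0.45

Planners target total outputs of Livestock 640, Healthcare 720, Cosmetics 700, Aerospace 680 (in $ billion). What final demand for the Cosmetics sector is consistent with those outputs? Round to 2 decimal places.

I − A =
  [   0.60     0.00     0.00    -0.20]
  [  -0.10     0.90    -0.45    -0.05]
  [  -0.10    -0.15     1.00    -0.10]
  [  -0.05     0.00    -0.20     0.55]
d = (I − A) x:
  d_1 = (+0.60)·640 + (+0.00)·720 + (+0.00)·700 + (-0.20)·680 = 248.00
  d_2 = (-0.10)·640 + (+0.90)·720 + (-0.45)·700 + (-0.05)·680 = 235.00
  d_3 = (-0.10)·640 + (-0.15)·720 + (+1.00)·700 + (-0.10)·680 = 460.00
  d_4 = (-0.05)·640 + (+0.00)·720 + (-0.20)·700 + (+0.55)·680 = 202.00

d_3 = 460.00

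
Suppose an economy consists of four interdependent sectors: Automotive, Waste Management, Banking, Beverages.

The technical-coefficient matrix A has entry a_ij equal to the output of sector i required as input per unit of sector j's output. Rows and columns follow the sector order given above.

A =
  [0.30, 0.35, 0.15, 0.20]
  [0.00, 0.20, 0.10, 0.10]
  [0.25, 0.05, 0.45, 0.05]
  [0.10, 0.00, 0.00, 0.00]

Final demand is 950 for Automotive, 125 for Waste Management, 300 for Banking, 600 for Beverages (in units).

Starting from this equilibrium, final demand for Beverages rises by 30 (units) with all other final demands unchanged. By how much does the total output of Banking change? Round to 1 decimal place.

Δx_3 = 9.5

I − A =
  [   0.70    -0.35    -0.15    -0.20]
  [   0.00     0.80    -0.10    -0.10]
  [  -0.25    -0.05     0.55    -0.05]
  [  -0.10     0.00     0.00     1.00]
Compute the cofactors C_ij = (−1)^(i+j)·(3×3 minor ij) of I−A; the adjugate is their transpose:
adj(I−A) = Cᵀ =
  [ 0.43500   0.20000   0.15500   0.11475]
  [ 0.03100   0.33575   0.06950   0.04325]
  [ 0.20450   0.12325   0.54050   0.08025]
  [ 0.04350   0.02000   0.01550   0.26575]
det(I−A) = Σ_j (I−A)_1j·C_1j = (0.70)(0.43500) + (-0.35)(0.03100) + (-0.15)(0.20450) + (-0.20)(0.04350) = 0.254275
(I − A)⁻¹ = adj(I−A) / det(I−A) ≈
  [   1.7107     0.7865     0.6096     0.4513]
  [   0.1219     1.3204     0.2733     0.1701]
  [   0.8042     0.4847     2.1257     0.3156]
  [   0.1711     0.0787     0.0610     1.0451]
Δx = (I − A)⁻¹ Δd with Δd having +30 in the Beverages component and 0 elsewhere.
So Δx_3 = L_34 · (+30), where L_34 = adj(I−A)_34 / det(I−A) = 0.08025 / 0.254275.
Δx_3 = 0.08025 × (+30) / 0.254275 = 2.4075 / 0.254275 ≈ 9.5.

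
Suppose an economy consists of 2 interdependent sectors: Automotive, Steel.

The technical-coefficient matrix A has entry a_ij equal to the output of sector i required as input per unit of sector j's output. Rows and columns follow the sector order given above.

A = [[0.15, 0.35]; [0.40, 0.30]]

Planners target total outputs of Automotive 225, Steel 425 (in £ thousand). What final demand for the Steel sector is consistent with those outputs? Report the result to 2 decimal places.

d_2 = 207.50

I − A =
  [   0.85    -0.35]
  [  -0.40     0.70]
d = (I − A) x:
  d_1 = (+0.85)·225 + (-0.35)·425 = 42.50
  d_2 = (-0.40)·225 + (+0.70)·425 = 207.50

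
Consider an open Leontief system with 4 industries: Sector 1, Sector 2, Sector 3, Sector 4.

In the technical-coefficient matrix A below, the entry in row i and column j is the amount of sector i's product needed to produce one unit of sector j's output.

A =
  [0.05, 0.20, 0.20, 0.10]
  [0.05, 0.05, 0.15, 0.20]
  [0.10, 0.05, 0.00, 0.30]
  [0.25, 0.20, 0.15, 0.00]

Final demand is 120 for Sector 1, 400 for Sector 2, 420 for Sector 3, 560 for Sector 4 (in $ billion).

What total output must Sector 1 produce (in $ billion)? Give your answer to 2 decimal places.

x_1 = 565.14

I − A =
  [   0.95    -0.20    -0.20    -0.10]
  [  -0.05     0.95    -0.15    -0.20]
  [  -0.10    -0.05     1.00    -0.30]
  [  -0.25    -0.20    -0.15     1.00]
Compute the cofactors C_ij = (−1)^(i+j)·(3×3 minor ij) of I−A; the adjugate is their transpose:
adj(I−A) = Cᵀ =
  [ 0.849250   0.233750   0.235250   0.202250]
  [ 0.127000   0.845750   0.188000   0.238250]
  [ 0.170250   0.140250   0.819750   0.291000]
  [ 0.263250   0.248625   0.219375   0.862875]
det(I−A) = Σ_j (I−A)_1j·C_1j = (0.95)(0.849250) + (-0.20)(0.127000) + (-0.20)(0.170250) + (-0.10)(0.263250) = 0.7210125
(I − A)⁻¹ = adj(I−A) / det(I−A) ≈
  [   1.1779     0.3242     0.3263     0.2805]
  [   0.1761     1.1730     0.2607     0.3304]
  [   0.2361     0.1945     1.1369     0.4036]
  [   0.3651     0.3448     0.3043     1.1968]
x = (I − A)⁻¹ d = adj(I−A)·d / det(I−A), with det(I−A) = 0.7210125:
  x_1 = (0.849250·120 + 0.233750·400 + 0.235250·420 + 0.202250·560) / 0.7210125 = 407.475 / 0.7210125 ≈ 565.14
  x_2 = (0.127000·120 + 0.845750·400 + 0.188000·420 + 0.238250·560) / 0.7210125 = 565.92 / 0.7210125 ≈ 784.90
  x_3 = (0.170250·120 + 0.140250·400 + 0.819750·420 + 0.291000·560) / 0.7210125 = 583.785 / 0.7210125 ≈ 809.67
  x_4 = (0.263250·120 + 0.248625·400 + 0.219375·420 + 0.862875·560) / 0.7210125 = 706.3875 / 0.7210125 ≈ 979.72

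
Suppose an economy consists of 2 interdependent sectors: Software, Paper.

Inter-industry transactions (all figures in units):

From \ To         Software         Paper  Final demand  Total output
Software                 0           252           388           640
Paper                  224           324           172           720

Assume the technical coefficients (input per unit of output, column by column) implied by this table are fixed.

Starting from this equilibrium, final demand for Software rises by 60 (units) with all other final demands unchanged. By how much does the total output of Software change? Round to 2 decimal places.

Δx_S = 77.19

Technical coefficients a_ij = z_ij / X_j:
  a_SS = 0/640 = 0.00, a_PS = 224/640 = 0.35
  a_SP = 252/720 = 0.35, a_PP = 324/720 = 0.45
I − A =
  [   1.00    -0.35]
  [  -0.35     0.55]
det(I−A) = (1.00)(0.55) − (-0.35)(-0.35) = 0.4275
adj(I−A) = [[0.55, 0.35], [0.35, 1.00]]
(I − A)⁻¹ = adj(I−A) / det(I−A) ≈
  [   1.2865     0.8187]
  [   0.8187     2.3392]
Δx = (I − A)⁻¹ Δd with Δd having +60 in the Software component and 0 elsewhere.
So Δx_S = L_SS · (+60), where L_SS = adj(I−A)_SS / det(I−A) = 0.55 / 0.4275.
Δx_S = 0.55 × (+60) / 0.4275 = 33.00 / 0.4275 ≈ 77.19.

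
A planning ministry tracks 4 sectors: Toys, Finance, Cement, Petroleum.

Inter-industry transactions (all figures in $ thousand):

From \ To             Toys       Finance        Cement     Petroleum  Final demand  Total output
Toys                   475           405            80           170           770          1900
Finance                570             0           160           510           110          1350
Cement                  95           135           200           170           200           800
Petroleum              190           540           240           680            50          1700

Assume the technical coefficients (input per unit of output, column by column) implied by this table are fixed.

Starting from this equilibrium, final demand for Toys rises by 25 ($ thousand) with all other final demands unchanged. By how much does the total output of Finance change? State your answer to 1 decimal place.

Technical coefficients a_ij = z_ij / X_j:
  a_TT = 475/1900 = 0.25, a_FT = 570/1900 = 0.30, a_CT = 95/1900 = 0.05, a_PT = 190/1900 = 0.10
  a_TF = 405/1350 = 0.30, a_FF = 0/1350 = 0.00, a_CF = 135/1350 = 0.10, a_PF = 540/1350 = 0.40
  a_TC = 80/800 = 0.10, a_FC = 160/800 = 0.20, a_CC = 200/800 = 0.25, a_PC = 240/800 = 0.30
  a_TP = 170/1700 = 0.10, a_FP = 510/1700 = 0.30, a_CP = 170/1700 = 0.10, a_PP = 680/1700 = 0.40
I − A =
  [   0.75    -0.30    -0.10    -0.10]
  [  -0.30     1.00    -0.20    -0.30]
  [  -0.05    -0.10     0.75    -0.10]
  [  -0.10    -0.40    -0.30     0.60]
Compute the cofactors C_ij = (−1)^(i+j)·(3×3 minor ij) of I−A; the adjugate is their transpose:
adj(I−A) = Cᵀ =
  [ 0.30100   0.16900   0.14900   0.15950]
  [ 0.16100   0.30200   0.18550   0.20875]
  [ 0.06700   0.08800   0.27500   0.10100]
  [ 0.19100   0.27350   0.28600   0.46900]
det(I−A) = Σ_j (I−A)_1j·C_1j = (0.75)(0.30100) + (-0.30)(0.16100) + (-0.10)(0.06700) + (-0.10)(0.19100) = 0.15165
(I − A)⁻¹ = adj(I−A) / det(I−A) ≈
  [   1.9848     1.1144     0.9825     1.0518]
  [   1.0617     1.9914     1.2232     1.3765]
  [   0.4418     0.5803     1.8134     0.6660]
  [   1.2595     1.8035     1.8859     3.0926]
Δx = (I − A)⁻¹ Δd with Δd having +25 in the Toys component and 0 elsewhere.
So Δx_F = L_FT · (+25), where L_FT = adj(I−A)_FT / det(I−A) = 0.16100 / 0.15165.
Δx_F = 0.16100 × (+25) / 0.15165 = 4.025 / 0.15165 ≈ 26.5.

Δx_F = 26.5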